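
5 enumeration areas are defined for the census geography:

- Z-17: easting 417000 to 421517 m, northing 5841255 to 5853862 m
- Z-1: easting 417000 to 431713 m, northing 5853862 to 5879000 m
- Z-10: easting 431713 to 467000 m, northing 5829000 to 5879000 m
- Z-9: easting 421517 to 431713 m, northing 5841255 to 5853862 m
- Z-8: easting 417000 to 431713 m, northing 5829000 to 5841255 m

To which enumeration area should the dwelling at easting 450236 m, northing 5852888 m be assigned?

The point has easting = 450236 and northing = 5852888.
Only Z-10 satisfies 431713 ≤ easting ≤ 467000 and 5829000 ≤ northing ≤ 5879000.

Z-10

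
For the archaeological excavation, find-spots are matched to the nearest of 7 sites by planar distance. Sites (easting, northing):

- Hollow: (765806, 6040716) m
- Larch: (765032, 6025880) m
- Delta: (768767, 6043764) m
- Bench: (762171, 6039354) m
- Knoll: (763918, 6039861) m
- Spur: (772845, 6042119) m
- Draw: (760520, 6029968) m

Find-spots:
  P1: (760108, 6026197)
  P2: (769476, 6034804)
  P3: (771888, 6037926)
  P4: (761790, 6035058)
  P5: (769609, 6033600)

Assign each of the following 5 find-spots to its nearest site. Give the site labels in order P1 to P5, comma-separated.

Draw, Hollow, Spur, Bench, Hollow

P1 → Draw (d²=14390185.00)
P2 → Hollow (d²=48420644.00)
P3 → Spur (d²=18497098.00)
P4 → Bench (d²=18600777.00)
P5 → Hollow (d²=65100265.00)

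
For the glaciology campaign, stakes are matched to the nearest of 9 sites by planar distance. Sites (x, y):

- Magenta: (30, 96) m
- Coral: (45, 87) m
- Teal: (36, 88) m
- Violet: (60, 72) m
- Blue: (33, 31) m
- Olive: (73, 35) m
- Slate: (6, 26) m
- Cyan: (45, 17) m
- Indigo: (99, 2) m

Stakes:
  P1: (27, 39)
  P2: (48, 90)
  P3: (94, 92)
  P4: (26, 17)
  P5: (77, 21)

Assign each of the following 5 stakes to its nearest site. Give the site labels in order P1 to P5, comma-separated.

Blue, Coral, Violet, Blue, Olive

P1 → Blue (d²=100.00)
P2 → Coral (d²=18.00)
P3 → Violet (d²=1556.00)
P4 → Blue (d²=245.00)
P5 → Olive (d²=212.00)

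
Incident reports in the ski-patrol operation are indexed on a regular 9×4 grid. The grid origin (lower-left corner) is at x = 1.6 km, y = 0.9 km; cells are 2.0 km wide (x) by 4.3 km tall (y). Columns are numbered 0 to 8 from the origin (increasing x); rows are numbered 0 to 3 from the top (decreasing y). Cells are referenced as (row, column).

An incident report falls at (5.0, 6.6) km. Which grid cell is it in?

Column index: ⌊(5.0 − 1.6) / 2.0⌋ = ⌊1.700⌋ = 1
Row offset from origin: ⌊(6.6 − 0.9) / 4.3⌋ = ⌊1.326⌋ = 1 → row 2 (counted from top)

(2, 1)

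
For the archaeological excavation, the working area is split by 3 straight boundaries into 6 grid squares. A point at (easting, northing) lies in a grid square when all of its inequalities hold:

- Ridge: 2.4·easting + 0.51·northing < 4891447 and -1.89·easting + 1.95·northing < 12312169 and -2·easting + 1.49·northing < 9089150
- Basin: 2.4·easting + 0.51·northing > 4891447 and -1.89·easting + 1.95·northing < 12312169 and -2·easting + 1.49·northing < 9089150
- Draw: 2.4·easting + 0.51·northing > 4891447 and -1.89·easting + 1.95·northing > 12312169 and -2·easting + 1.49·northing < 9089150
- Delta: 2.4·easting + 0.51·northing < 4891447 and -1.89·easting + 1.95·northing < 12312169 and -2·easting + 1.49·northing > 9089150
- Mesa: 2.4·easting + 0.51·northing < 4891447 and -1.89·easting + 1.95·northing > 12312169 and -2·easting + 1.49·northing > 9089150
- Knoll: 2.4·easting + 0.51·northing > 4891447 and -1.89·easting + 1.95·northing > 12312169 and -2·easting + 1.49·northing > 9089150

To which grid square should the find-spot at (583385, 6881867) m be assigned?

2.4·583385 + 0.51·6881867 = 4909876.170, which is > 4891447
-1.89·583385 + 1.95·6881867 = 12317043.000, which is > 12312169
-2·583385 + 1.49·6881867 = 9087211.830, which is < 9089150
This sign pattern matches Draw.

Draw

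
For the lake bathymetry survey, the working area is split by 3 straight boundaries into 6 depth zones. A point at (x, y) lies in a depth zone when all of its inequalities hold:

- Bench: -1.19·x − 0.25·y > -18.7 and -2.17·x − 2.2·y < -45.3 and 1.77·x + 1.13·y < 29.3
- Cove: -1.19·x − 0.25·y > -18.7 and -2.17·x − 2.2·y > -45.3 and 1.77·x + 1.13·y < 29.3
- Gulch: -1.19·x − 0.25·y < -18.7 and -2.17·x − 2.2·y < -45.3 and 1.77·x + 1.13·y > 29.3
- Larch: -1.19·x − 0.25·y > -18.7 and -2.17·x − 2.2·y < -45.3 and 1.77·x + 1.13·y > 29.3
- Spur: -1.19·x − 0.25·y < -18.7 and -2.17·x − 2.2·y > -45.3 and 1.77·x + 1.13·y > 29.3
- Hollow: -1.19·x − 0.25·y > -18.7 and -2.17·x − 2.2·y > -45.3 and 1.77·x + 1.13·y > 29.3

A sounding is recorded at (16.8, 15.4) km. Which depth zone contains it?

Gulch

-1.19·16.8 − 0.25·15.4 = -23.842, which is < -18.7
-2.17·16.8 − 2.2·15.4 = -70.336, which is < -45.3
1.77·16.8 + 1.13·15.4 = 47.138, which is > 29.3
This sign pattern matches Gulch.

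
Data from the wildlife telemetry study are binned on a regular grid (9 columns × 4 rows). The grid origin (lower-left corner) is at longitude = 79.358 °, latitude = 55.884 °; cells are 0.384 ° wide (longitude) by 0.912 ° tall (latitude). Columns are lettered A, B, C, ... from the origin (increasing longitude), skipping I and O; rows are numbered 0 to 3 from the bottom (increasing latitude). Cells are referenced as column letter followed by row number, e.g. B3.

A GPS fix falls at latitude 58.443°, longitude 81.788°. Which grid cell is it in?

Column index: ⌊(81.788 − 79.358) / 0.384⌋ = ⌊6.328⌋ = 6 → column G
Row offset from origin: ⌊(58.443 − 55.884) / 0.912⌋ = ⌊2.806⌋ = 2 → row 2

G2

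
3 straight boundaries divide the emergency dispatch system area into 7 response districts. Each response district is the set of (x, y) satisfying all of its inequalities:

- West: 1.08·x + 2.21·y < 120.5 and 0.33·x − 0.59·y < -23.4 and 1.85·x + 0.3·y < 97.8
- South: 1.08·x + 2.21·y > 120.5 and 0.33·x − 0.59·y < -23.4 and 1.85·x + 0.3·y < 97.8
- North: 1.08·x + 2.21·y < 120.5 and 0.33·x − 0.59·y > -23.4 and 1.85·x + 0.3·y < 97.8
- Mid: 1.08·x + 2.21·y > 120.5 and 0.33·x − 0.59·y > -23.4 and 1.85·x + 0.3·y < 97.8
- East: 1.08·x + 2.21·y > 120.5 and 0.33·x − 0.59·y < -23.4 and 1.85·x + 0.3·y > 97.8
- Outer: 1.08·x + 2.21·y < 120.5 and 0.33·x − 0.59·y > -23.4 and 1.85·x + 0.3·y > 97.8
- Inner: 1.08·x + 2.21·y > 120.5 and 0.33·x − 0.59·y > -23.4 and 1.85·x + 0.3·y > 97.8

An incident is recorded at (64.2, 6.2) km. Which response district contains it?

1.08·64.2 + 2.21·6.2 = 83.038, which is < 120.5
0.33·64.2 − 0.59·6.2 = 17.528, which is > -23.4
1.85·64.2 + 0.3·6.2 = 120.630, which is > 97.8
This sign pattern matches Outer.

Outer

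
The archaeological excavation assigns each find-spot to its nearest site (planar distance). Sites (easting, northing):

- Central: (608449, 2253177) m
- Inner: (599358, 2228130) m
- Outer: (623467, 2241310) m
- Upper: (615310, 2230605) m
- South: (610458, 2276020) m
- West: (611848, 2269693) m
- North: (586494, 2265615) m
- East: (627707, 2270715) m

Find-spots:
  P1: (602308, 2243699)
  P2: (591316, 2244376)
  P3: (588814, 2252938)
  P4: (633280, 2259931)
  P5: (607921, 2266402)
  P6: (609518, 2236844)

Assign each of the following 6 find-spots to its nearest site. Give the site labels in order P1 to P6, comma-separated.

P1 → Central (d²=127544365.00)
P2 → Inner (d²=328606280.00)
P3 → North (d²=166088729.00)
P4 → East (d²=147352985.00)
P5 → West (d²=26252010.00)
P6 → Upper (d²=72472385.00)

Central, Inner, North, East, West, Upper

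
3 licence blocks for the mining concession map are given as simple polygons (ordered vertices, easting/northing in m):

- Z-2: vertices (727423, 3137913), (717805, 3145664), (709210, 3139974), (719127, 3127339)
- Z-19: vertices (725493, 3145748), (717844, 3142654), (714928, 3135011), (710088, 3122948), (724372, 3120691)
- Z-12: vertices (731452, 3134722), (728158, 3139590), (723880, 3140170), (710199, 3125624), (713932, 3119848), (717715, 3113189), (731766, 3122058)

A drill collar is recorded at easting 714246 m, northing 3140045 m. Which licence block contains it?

Cast a ray rightward from (714246, 3140045). For each polygon, the edges (by vertex number in listed order) whose endpoints lie on opposite sides of northing = 3140045, where each meets that height, and whether that is right or left of the point:
Z-2: 1–2 at easting≈724777.5 (right), 2–3 at easting≈709317.2 (left) → 1 crossing.
Z-19: 2–3 at easting≈716848.6 (right), 5–1 at easting≈725237.9 (right) → 2 crossings.
Z-12: 2–3 at easting≈724802.0 (right), 3–4 at easting≈723762.4 (right) → 2 crossings.
Only Z-2 has an odd count, so the point is inside Z-2.

Z-2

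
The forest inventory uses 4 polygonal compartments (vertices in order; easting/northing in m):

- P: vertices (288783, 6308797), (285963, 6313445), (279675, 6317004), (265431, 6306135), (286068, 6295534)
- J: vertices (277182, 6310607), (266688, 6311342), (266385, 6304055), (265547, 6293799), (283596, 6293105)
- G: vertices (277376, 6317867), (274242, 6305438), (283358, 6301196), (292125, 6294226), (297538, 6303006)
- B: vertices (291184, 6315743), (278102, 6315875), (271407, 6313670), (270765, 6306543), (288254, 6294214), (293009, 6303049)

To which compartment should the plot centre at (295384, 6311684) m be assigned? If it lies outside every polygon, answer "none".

none

Cast a ray rightward from (295384, 6311684). For each polygon, the edges (by vertex number in listed order) whose endpoints lie on opposite sides of northing = 6311684, where each meets that height, and whether that is right or left of the point:
P: 1–2 at easting≈287031.4 (left), 3–4 at easting≈272703.1 (left) → 0 crossings.
J: no edge straddles that height → 0 crossings.
G: 1–2 at easting≈275816.9 (left), 5–1 at easting≈285764.5 (left) → 0 crossings.
B: 3–4 at easting≈271228.1 (left), 6–1 at easting≈291767.6 (left) → 0 crossings.
All counts are even, so the point lies outside every listed polygon.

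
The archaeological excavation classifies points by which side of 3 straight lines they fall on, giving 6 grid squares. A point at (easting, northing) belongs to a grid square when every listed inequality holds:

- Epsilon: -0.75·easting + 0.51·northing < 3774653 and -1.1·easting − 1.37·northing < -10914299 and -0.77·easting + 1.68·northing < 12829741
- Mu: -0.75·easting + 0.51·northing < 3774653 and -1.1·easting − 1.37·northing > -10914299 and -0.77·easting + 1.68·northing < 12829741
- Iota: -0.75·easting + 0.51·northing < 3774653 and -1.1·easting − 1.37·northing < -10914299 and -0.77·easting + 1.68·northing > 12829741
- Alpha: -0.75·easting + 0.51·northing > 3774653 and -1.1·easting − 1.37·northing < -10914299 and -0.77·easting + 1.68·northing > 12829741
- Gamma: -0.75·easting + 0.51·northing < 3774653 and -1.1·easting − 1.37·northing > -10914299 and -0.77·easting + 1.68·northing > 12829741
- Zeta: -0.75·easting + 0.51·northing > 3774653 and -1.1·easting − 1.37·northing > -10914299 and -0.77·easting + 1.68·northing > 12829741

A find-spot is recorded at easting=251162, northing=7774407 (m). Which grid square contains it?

Alpha

-0.75·251162 + 0.51·7774407 = 3776576.070, which is > 3774653
-1.1·251162 − 1.37·7774407 = -10927215.790, which is < -10914299
-0.77·251162 + 1.68·7774407 = 12867609.020, which is > 12829741
This sign pattern matches Alpha.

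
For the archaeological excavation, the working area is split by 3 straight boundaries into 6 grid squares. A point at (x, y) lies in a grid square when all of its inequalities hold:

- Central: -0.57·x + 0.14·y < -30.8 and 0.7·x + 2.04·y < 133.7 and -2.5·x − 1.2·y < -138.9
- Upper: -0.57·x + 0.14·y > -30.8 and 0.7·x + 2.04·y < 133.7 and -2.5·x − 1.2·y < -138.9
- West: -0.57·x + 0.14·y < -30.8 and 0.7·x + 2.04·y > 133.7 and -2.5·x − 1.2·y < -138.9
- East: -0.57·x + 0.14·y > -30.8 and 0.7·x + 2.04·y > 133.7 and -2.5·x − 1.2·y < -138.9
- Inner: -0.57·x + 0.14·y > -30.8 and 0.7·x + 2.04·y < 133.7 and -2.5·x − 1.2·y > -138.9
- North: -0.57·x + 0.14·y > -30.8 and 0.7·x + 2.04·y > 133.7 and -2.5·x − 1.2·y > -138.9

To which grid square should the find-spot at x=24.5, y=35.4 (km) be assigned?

Inner

-0.57·24.5 + 0.14·35.4 = -9.009, which is > -30.8
0.7·24.5 + 2.04·35.4 = 89.366, which is < 133.7
-2.5·24.5 − 1.2·35.4 = -103.730, which is > -138.9
This sign pattern matches Inner.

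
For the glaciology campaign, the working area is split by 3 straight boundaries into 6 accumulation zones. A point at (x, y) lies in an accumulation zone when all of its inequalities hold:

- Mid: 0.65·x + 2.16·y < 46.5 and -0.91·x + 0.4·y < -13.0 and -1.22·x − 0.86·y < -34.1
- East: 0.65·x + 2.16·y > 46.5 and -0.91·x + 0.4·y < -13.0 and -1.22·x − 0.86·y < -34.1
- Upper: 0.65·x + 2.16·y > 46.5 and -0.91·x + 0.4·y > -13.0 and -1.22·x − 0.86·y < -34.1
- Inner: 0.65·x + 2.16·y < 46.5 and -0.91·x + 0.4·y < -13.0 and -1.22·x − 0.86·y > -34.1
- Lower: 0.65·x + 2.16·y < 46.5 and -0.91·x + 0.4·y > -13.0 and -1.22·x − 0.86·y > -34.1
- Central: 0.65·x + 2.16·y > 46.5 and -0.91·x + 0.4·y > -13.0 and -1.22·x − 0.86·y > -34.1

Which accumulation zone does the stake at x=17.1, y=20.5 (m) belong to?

Upper

0.65·17.1 + 2.16·20.5 = 55.395, which is > 46.5
-0.91·17.1 + 0.4·20.5 = -7.361, which is > -13.0
-1.22·17.1 − 0.86·20.5 = -38.492, which is < -34.1
This sign pattern matches Upper.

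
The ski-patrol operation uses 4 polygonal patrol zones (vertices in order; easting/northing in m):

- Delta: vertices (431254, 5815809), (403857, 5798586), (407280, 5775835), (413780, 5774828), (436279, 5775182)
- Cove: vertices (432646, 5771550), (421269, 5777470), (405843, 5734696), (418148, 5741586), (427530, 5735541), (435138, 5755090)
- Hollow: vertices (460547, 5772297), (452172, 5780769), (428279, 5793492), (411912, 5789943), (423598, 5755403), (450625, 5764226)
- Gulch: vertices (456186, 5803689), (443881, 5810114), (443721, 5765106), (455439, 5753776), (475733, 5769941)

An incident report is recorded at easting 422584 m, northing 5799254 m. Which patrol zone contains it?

Cast a ray rightward from (422584, 5799254). For each polygon, the edges (by vertex number in listed order) whose endpoints lie on opposite sides of northing = 5799254, where each meets that height, and whether that is right or left of the point:
Delta: 1–2 at easting≈404919.6 (left), 5–1 at easting≈433301.6 (right) → 1 crossing.
Cove: no edge straddles that height → 0 crossings.
Hollow: no edge straddles that height → 0 crossings.
Gulch: 2–3 at easting≈443842.4 (right), 5–1 at easting≈458754.8 (right) → 2 crossings.
Only Delta has an odd count, so the point is inside Delta.

Delta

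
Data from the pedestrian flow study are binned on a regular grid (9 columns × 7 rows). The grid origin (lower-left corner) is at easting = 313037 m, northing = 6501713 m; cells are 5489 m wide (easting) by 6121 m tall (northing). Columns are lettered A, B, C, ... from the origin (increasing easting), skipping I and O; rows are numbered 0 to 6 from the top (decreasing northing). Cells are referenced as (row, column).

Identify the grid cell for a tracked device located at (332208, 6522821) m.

Column index: ⌊(332208 − 313037) / 5489⌋ = ⌊3.493⌋ = 3 → column D
Row offset from origin: ⌊(6522821 − 6501713) / 6121⌋ = ⌊3.448⌋ = 3 → row 3 (counted from top)

(3, D)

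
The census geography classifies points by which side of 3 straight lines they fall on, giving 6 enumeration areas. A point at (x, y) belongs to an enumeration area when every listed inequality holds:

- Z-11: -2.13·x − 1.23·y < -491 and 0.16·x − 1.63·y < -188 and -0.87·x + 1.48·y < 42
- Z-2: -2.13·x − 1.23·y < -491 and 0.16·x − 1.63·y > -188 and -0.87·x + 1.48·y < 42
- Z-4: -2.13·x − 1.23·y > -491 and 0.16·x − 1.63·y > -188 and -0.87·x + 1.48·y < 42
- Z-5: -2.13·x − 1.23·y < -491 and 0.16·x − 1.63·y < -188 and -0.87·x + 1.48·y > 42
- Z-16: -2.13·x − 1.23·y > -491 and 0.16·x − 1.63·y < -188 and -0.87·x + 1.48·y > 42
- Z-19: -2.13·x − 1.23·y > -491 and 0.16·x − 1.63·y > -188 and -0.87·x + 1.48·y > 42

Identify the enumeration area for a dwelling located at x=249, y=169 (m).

Z-11

-2.13·249 − 1.23·169 = -738.240, which is < -491
0.16·249 − 1.63·169 = -235.630, which is < -188
-0.87·249 + 1.48·169 = 33.490, which is < 42
This sign pattern matches Z-11.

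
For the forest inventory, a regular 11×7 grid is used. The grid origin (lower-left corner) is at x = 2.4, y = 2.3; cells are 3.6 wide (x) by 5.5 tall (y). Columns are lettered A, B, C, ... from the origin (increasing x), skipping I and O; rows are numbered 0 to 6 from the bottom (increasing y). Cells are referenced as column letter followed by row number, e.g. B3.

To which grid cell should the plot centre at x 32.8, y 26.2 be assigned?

J4

Column index: ⌊(32.8 − 2.4) / 3.6⌋ = ⌊8.444⌋ = 8 → column J
Row offset from origin: ⌊(26.2 − 2.3) / 5.5⌋ = ⌊4.345⌋ = 4 → row 4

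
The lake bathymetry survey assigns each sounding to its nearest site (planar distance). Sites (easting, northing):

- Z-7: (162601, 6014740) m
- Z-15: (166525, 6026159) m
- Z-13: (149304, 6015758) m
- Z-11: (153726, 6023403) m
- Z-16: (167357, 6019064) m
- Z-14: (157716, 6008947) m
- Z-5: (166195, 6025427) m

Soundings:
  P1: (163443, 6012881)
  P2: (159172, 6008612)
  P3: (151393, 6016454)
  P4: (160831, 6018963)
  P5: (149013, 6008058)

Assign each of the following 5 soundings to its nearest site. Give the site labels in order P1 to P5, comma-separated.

P1 → Z-7 (d²=4164845.00)
P2 → Z-14 (d²=2232161.00)
P3 → Z-13 (d²=4848337.00)
P4 → Z-7 (d²=20966629.00)
P5 → Z-13 (d²=59374681.00)

Z-7, Z-14, Z-13, Z-7, Z-13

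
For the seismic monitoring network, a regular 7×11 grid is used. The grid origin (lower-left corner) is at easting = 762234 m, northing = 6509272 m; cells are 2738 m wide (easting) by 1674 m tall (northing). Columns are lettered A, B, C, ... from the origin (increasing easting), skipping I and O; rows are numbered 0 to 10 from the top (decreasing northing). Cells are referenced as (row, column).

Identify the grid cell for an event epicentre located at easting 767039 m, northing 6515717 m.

Column index: ⌊(767039 − 762234) / 2738⌋ = ⌊1.755⌋ = 1 → column B
Row offset from origin: ⌊(6515717 − 6509272) / 1674⌋ = ⌊3.850⌋ = 3 → row 7 (counted from top)

(7, B)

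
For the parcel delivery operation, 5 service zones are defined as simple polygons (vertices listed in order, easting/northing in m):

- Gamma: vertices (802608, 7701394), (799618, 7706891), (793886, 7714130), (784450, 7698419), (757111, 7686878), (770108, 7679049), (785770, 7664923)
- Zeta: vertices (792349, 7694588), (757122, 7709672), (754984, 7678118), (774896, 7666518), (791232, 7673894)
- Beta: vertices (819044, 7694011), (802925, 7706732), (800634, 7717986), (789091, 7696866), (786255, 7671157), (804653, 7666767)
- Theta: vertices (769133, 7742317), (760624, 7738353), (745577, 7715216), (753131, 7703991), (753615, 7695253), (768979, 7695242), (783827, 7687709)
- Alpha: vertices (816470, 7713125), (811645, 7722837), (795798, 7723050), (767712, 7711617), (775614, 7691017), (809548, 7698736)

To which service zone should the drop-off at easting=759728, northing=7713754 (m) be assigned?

Theta

Cast a ray rightward from (759728, 7713754). For each polygon, the edges (by vertex number in listed order) whose endpoints lie on opposite sides of northing = 7713754, where each meets that height, and whether that is right or left of the point:
Gamma: 2–3 at easting≈794183.7 (right), 3–4 at easting≈793660.2 (right) → 2 crossings.
Zeta: no edge straddles that height → 0 crossings.
Beta: 2–3 at easting≈801495.5 (right), 3–4 at easting≈798321.0 (right) → 2 crossings.
Theta: 3–4 at easting≈746560.9 (left), 7–1 at easting≈776818.8 (right) → 1 crossing.
Alpha: 1–2 at easting≈816157.5 (right), 3–4 at easting≈772961.7 (right) → 2 crossings.
Only Theta has an odd count, so the point is inside Theta.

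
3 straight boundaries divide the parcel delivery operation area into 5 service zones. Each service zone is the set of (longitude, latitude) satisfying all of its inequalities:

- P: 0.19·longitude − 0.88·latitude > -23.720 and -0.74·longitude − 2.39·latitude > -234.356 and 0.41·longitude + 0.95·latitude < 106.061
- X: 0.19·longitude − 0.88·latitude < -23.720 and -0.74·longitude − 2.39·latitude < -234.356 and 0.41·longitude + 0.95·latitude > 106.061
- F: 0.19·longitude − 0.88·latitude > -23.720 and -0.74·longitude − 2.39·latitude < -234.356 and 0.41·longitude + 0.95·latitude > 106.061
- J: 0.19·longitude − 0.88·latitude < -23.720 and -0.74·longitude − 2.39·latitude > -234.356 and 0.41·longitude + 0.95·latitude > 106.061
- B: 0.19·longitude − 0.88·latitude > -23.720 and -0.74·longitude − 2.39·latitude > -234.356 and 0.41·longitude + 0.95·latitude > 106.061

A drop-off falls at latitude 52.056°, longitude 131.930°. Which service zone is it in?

P

0.19·131.930 − 0.88·52.056 = -20.743, which is > -23.720
-0.74·131.930 − 2.39·52.056 = -222.042, which is > -234.356
0.41·131.930 + 0.95·52.056 = 103.544, which is < 106.061
This sign pattern matches P.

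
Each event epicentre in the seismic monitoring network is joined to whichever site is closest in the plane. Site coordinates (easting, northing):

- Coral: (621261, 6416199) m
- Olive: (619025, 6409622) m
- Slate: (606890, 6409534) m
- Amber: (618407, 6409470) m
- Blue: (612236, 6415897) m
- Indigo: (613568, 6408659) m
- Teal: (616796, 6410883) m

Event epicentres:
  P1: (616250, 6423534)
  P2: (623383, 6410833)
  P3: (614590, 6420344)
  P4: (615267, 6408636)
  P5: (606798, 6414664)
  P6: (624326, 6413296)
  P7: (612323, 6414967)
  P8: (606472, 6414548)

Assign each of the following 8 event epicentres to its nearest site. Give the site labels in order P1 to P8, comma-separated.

P1 → Blue (d²=74435965.00)
P2 → Olive (d²=20458685.00)
P3 → Blue (d²=25317125.00)
P4 → Indigo (d²=2887130.00)
P5 → Slate (d²=26325364.00)
P6 → Coral (d²=17821634.00)
P7 → Blue (d²=872469.00)
P8 → Slate (d²=25314920.00)

Blue, Olive, Blue, Indigo, Slate, Coral, Blue, Slate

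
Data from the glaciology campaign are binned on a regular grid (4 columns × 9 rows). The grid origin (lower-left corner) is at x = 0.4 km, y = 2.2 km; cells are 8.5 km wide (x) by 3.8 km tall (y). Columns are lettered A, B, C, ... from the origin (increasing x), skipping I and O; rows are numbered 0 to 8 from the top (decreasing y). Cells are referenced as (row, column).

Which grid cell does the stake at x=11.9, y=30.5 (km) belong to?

(1, B)

Column index: ⌊(11.9 − 0.4) / 8.5⌋ = ⌊1.353⌋ = 1 → column B
Row offset from origin: ⌊(30.5 − 2.2) / 3.8⌋ = ⌊7.447⌋ = 7 → row 1 (counted from top)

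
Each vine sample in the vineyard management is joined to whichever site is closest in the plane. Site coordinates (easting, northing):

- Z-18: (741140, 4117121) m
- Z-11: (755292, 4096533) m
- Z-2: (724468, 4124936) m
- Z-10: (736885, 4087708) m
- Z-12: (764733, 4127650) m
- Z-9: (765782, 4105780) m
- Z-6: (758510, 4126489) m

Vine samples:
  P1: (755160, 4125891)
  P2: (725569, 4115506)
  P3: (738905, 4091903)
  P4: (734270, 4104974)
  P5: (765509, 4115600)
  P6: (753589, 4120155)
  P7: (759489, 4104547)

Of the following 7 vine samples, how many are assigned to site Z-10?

P1 → Z-6
P2 → Z-2
P3 → Z-10
P4 → Z-18
P5 → Z-9
P6 → Z-6
P7 → Z-9
1 of the 7 goes to Z-10.

1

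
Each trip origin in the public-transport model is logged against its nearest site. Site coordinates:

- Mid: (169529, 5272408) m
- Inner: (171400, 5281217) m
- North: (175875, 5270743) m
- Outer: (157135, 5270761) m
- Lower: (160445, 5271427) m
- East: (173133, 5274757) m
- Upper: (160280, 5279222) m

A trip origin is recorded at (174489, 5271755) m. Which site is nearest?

Squared distances to each site:
Mid: 25028009.000; Inner: 99071365.000; North: 2945140.000; Outer: 302149352.000; Lower: 197341520.000; East: 10850740.000; Upper: 257651770.000.
Minimum at North.

North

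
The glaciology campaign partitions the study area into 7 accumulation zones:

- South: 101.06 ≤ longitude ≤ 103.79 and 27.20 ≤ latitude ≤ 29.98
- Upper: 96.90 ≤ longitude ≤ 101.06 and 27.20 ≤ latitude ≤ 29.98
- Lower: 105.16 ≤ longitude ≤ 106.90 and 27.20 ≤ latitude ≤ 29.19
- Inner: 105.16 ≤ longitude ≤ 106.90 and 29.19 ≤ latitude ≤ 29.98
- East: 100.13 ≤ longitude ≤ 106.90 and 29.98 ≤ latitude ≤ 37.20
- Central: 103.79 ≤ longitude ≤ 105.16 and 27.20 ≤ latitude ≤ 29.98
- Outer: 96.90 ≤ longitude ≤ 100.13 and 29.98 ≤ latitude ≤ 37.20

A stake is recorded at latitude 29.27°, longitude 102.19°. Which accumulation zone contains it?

The point has longitude = 102.19 and latitude = 29.27.
Only South satisfies 101.06 ≤ longitude ≤ 103.79 and 27.20 ≤ latitude ≤ 29.98.

South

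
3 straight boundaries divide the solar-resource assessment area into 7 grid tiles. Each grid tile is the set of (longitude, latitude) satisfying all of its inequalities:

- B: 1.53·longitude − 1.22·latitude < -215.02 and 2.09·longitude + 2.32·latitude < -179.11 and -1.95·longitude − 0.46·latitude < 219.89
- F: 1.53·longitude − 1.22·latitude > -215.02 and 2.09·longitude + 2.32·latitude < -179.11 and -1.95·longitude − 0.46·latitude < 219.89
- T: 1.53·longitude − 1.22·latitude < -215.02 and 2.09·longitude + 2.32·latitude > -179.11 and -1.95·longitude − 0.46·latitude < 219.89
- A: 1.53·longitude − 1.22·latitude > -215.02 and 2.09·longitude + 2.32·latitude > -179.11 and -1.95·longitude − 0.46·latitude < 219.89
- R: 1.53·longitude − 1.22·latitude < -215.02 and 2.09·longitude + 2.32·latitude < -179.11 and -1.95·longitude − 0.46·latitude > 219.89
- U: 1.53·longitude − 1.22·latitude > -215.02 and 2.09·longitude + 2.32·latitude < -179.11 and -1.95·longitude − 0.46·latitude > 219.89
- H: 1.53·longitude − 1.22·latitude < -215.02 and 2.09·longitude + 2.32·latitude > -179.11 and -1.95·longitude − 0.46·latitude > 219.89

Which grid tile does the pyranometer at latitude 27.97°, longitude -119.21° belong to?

B

1.53·-119.21 − 1.22·27.97 = -216.515, which is < -215.02
2.09·-119.21 + 2.32·27.97 = -184.258, which is < -179.11
-1.95·-119.21 − 0.46·27.97 = 219.593, which is < 219.89
This sign pattern matches B.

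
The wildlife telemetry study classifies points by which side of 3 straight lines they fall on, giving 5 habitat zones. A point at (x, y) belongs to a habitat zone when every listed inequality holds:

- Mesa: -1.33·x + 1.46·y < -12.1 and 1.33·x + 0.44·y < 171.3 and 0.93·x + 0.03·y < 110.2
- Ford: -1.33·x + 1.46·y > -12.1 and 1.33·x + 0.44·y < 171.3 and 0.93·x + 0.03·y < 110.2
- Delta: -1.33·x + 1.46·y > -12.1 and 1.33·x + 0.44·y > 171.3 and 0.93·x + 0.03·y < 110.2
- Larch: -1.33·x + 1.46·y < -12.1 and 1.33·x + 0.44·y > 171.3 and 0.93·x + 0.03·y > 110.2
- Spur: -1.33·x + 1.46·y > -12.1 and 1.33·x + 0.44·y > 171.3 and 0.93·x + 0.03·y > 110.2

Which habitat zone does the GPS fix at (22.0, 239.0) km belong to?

-1.33·22.0 + 1.46·239.0 = 319.680, which is > -12.1
1.33·22.0 + 0.44·239.0 = 134.420, which is < 171.3
0.93·22.0 + 0.03·239.0 = 27.630, which is < 110.2
This sign pattern matches Ford.

Ford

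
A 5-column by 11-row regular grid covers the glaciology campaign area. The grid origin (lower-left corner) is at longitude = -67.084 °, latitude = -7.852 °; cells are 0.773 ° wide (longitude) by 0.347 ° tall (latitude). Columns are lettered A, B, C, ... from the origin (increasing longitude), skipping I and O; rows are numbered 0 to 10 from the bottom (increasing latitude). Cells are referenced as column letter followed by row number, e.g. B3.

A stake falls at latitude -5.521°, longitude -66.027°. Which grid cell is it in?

Column index: ⌊(-66.027 − -67.084) / 0.773⌋ = ⌊1.367⌋ = 1 → column B
Row offset from origin: ⌊(-5.521 − -7.852) / 0.347⌋ = ⌊6.718⌋ = 6 → row 6

B6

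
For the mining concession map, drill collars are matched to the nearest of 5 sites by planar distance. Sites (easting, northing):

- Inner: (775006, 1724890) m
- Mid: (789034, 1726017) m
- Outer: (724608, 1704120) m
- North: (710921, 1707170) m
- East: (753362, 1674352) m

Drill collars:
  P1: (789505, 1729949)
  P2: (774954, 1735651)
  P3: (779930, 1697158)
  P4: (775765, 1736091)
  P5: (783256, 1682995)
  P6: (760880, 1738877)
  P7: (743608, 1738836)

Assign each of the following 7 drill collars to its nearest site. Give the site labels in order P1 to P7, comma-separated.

Mid, Inner, Inner, Inner, East, Inner, Inner

P1 → Mid (d²=15682465.00)
P2 → Inner (d²=115801825.00)
P3 → Inner (d²=793309600.00)
P4 → Inner (d²=126038482.00)
P5 → East (d²=968352685.00)
P6 → Inner (d²=395180045.00)
P7 → Inner (d²=1180325320.00)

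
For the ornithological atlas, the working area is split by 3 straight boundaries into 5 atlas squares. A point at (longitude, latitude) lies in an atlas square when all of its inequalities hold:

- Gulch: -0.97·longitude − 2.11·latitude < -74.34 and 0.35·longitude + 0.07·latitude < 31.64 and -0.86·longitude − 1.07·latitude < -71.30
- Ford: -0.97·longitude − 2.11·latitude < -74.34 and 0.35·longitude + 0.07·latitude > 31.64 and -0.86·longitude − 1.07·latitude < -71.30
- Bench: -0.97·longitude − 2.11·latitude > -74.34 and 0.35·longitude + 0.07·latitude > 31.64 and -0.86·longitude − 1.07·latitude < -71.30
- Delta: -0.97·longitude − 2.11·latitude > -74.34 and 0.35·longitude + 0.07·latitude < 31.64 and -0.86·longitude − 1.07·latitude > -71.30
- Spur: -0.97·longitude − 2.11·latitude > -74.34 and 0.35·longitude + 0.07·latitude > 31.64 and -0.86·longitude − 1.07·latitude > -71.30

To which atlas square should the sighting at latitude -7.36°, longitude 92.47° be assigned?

Bench

-0.97·92.47 − 2.11·-7.36 = -74.166, which is > -74.34
0.35·92.47 + 0.07·-7.36 = 31.849, which is > 31.64
-0.86·92.47 − 1.07·-7.36 = -71.649, which is < -71.30
This sign pattern matches Bench.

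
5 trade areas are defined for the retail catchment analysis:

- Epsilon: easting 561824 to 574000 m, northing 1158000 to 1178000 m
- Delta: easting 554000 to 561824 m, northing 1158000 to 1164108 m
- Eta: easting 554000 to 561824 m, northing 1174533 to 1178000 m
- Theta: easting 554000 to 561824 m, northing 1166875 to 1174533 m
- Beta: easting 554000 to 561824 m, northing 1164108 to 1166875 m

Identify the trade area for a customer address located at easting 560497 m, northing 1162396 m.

The point has easting = 560497 and northing = 1162396.
Only Delta satisfies 554000 ≤ easting ≤ 561824 and 1158000 ≤ northing ≤ 1164108.

Delta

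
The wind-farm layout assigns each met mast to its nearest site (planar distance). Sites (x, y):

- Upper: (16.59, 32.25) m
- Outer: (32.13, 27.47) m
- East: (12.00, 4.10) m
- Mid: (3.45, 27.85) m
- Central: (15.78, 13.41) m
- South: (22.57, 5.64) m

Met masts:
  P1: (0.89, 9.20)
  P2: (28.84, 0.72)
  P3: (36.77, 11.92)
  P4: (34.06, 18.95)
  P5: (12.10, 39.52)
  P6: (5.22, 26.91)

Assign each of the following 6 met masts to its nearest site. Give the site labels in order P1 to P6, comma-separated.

East, South, South, Outer, Upper, Mid

P1 → East (d²=149.44)
P2 → South (d²=63.52)
P3 → South (d²=241.08)
P4 → Outer (d²=76.32)
P5 → Upper (d²=73.01)
P6 → Mid (d²=4.02)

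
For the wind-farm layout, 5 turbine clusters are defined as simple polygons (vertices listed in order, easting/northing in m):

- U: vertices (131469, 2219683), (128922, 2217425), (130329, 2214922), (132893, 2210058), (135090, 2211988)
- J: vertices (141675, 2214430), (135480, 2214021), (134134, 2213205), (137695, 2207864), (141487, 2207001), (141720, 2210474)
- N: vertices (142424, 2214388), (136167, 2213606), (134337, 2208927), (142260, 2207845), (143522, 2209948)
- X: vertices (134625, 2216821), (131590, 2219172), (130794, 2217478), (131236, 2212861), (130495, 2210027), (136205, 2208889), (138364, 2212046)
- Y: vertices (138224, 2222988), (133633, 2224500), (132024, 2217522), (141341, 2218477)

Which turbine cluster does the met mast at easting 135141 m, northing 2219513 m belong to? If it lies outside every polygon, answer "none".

Y

Cast a ray rightward from (135141, 2219513). For each polygon, the edges (by vertex number in listed order) whose endpoints lie on opposite sides of northing = 2219513, where each meets that height, and whether that is right or left of the point:
U: 1–2 at easting≈131277.2 (left), 5–1 at easting≈131549.0 (left) → 0 crossings.
J: no edge straddles that height → 0 crossings.
N: no edge straddles that height → 0 crossings.
X: no edge straddles that height → 0 crossings.
Y: 2–3 at easting≈132483.1 (left), 4–1 at easting≈140625.1 (right) → 1 crossing.
Only Y has an odd count, so the point is inside Y.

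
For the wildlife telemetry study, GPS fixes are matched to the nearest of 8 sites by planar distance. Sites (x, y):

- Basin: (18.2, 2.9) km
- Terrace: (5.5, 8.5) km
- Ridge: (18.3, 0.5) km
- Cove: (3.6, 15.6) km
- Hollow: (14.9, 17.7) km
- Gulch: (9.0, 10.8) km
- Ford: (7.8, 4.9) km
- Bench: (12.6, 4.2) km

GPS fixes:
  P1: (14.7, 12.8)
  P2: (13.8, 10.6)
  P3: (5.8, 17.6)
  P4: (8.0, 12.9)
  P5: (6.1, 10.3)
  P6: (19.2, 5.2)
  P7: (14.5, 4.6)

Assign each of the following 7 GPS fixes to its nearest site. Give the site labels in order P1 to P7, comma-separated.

Hollow, Gulch, Cove, Gulch, Terrace, Basin, Bench

P1 → Hollow (d²=24.05)
P2 → Gulch (d²=23.08)
P3 → Cove (d²=8.84)
P4 → Gulch (d²=5.41)
P5 → Terrace (d²=3.60)
P6 → Basin (d²=6.29)
P7 → Bench (d²=3.77)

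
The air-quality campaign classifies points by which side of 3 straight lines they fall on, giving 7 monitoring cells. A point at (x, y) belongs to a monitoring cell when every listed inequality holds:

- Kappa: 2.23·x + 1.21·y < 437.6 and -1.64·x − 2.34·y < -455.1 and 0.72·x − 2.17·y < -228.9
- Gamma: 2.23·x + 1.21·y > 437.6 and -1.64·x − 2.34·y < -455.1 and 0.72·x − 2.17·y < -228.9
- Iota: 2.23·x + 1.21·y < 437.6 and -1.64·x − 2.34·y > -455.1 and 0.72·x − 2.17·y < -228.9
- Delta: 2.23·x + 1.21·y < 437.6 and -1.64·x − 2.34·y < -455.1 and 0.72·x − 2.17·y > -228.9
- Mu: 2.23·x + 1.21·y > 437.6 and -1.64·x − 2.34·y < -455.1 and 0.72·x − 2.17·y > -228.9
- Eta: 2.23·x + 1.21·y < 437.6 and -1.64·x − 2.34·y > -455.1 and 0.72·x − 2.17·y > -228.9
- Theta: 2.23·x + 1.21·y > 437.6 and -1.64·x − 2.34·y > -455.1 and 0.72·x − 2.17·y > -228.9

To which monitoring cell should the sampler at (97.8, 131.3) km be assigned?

Delta

2.23·97.8 + 1.21·131.3 = 376.967, which is < 437.6
-1.64·97.8 − 2.34·131.3 = -467.634, which is < -455.1
0.72·97.8 − 2.17·131.3 = -214.505, which is > -228.9
This sign pattern matches Delta.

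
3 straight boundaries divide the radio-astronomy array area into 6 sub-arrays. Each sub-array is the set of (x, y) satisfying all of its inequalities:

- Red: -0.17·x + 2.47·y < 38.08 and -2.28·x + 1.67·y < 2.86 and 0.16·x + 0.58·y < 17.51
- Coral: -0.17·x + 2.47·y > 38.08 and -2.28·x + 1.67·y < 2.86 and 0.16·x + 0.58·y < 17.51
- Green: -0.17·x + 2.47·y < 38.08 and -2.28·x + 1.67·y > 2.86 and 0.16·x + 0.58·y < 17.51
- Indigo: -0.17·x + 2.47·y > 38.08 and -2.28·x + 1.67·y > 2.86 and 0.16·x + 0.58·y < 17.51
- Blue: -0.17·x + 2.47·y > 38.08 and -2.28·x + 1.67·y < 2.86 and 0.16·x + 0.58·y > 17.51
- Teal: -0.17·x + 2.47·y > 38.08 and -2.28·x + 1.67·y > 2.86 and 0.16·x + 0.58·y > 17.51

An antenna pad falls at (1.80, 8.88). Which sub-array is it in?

-0.17·1.80 + 2.47·8.88 = 21.628, which is < 38.08
-2.28·1.80 + 1.67·8.88 = 10.726, which is > 2.86
0.16·1.80 + 0.58·8.88 = 5.438, which is < 17.51
This sign pattern matches Green.

Green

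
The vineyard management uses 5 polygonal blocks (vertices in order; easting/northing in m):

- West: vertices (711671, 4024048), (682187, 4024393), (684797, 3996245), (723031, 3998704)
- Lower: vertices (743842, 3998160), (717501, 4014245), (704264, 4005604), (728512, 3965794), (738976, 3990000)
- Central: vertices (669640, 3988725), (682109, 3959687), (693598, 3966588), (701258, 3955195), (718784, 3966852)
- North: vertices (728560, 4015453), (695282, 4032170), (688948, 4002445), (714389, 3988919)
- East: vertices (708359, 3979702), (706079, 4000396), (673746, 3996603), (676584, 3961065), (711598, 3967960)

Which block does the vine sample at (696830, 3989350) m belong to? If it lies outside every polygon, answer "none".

East

Cast a ray rightward from (696830, 3989350). For each polygon, the edges (by vertex number in listed order) whose endpoints lie on opposite sides of northing = 3989350, where each meets that height, and whether that is right or left of the point:
West: no edge straddles that height → 0 crossings.
Lower: 3–4 at easting≈714164.2 (right), 4–5 at easting≈738695.0 (right) → 2 crossings.
Central: no edge straddles that height → 0 crossings.
North: 3–4 at easting≈713578.3 (right), 4–1 at easting≈714619.2 (right) → 2 crossings.
East: 1–2 at easting≈707296.0 (right), 3–4 at easting≈674325.2 (left) → 1 crossing.
Only East has an odd count, so the point is inside East.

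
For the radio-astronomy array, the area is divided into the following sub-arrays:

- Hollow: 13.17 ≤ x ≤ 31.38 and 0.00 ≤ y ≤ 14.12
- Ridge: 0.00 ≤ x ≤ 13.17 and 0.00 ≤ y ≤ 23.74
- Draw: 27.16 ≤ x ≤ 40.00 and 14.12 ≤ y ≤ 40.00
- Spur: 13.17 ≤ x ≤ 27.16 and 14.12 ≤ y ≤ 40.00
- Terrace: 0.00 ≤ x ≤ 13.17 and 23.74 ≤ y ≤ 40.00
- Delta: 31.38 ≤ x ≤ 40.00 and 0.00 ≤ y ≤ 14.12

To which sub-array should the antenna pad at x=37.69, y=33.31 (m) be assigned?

The point has x = 37.69 and y = 33.31.
Only Draw satisfies 27.16 ≤ x ≤ 40.00 and 14.12 ≤ y ≤ 40.00.

Draw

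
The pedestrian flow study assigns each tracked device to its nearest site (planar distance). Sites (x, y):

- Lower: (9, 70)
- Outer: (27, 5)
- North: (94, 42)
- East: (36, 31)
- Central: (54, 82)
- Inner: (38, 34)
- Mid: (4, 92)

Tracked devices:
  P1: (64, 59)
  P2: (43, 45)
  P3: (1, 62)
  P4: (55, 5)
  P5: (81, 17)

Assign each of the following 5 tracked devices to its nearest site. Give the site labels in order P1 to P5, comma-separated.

Central, Inner, Lower, Outer, North

P1 → Central (d²=629.00)
P2 → Inner (d²=146.00)
P3 → Lower (d²=128.00)
P4 → Outer (d²=784.00)
P5 → North (d²=794.00)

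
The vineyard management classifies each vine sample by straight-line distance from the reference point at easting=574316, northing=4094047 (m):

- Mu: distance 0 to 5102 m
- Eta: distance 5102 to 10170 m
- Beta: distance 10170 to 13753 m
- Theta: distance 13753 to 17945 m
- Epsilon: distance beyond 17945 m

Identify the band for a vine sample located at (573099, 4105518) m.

Distance = √((573099−574316)² + (4105518−4094047)²) = √(1481089.000 + 131583841.000) = 11535.377 m.
10170 ≤ 11535.377 < 13753 → Beta.

Beta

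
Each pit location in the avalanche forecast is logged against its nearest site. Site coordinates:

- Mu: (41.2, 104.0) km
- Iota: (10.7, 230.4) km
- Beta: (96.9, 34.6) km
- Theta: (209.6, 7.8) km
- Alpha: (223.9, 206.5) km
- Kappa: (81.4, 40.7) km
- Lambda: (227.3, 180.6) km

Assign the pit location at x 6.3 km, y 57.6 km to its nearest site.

Mu

Squared distances to each site:
Mu: 3370.970; Iota: 29879.200; Beta: 8737.360; Theta: 43810.930; Alpha: 69520.970; Kappa: 5925.620; Lambda: 63970.000.
Minimum at Mu.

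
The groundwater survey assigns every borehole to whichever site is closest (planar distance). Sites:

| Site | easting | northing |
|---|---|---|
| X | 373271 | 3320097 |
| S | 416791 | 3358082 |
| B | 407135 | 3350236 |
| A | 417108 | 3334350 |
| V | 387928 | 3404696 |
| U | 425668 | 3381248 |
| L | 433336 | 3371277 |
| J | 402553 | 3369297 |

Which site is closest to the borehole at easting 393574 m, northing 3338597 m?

B

Squared distances to each site:
X: 754461809.000; S: 918694314.000; B: 319367042.000; A: 571886165.000; V: 4400955117.000; U: 2849132637.000; L: 2648999044.000; J: 1023112441.000.
Minimum at B.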